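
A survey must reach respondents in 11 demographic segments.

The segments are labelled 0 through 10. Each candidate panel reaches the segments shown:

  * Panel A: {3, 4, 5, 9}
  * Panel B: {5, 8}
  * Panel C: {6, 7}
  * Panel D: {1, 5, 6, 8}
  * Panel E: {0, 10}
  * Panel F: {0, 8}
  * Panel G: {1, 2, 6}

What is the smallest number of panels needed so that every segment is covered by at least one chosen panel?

5

A and B and C and E and G together: A ∪ B ∪ C ∪ E ∪ G = {0, 1, 2, 3, 4, 5, 6, 7, 8, 9, 10} — every segment is covered.
No 4 of the 7 panels cover everything (all 35 combinations miss at least one segment), so 5 is optimal.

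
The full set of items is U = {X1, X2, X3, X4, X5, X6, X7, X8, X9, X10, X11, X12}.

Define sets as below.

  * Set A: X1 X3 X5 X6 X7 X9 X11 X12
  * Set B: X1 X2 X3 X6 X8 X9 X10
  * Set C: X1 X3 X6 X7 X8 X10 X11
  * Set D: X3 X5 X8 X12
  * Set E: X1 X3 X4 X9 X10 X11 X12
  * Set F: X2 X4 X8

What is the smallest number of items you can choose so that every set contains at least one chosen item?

H = {X8, X11} meets every set (each contains at least one member of H), and |H| = 2.
The sets A, F are pairwise disjoint, so any hitting set needs a separate item for each — at least 2. Hence 2 is optimal.

2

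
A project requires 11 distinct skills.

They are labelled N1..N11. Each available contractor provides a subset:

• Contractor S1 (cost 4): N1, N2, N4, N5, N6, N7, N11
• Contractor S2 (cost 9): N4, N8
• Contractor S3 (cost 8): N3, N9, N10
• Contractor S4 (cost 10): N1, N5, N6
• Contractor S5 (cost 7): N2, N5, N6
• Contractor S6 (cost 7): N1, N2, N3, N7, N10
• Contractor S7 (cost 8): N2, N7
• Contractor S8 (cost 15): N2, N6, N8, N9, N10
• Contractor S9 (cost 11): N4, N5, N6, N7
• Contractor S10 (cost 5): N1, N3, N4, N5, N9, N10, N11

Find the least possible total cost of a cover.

S1, S2, S10 together cover every skill (S1 ∪ S2 ∪ S10 = {N1, N2, N3, N4, N5, N6, N7, N8, N9, N10, N11}); total cost 4 + 9 + 5 = 18.
No covering selection has total cost below 18.

18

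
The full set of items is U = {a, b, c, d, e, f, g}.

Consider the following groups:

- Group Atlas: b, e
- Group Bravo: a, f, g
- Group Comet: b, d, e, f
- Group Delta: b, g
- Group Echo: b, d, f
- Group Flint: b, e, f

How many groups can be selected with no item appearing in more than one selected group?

Atlas, Bravo are pairwise disjoint (Atlas={b,e}; Bravo={a,f,g}).
Every remaining group overlaps one of these, and no 3 of the listed groups are pairwise disjoint, so 2 is the maximum.

2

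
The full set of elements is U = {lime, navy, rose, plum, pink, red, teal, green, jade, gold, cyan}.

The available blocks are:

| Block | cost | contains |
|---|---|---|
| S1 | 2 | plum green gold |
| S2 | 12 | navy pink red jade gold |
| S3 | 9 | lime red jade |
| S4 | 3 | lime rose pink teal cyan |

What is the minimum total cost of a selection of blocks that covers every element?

17

S1, S2, S4 together cover every element (S1 ∪ S2 ∪ S4 = {lime, navy, rose, plum, pink, red, teal, green, jade, gold, cyan}); total cost 2 + 12 + 3 = 17.
No covering selection has total cost below 17.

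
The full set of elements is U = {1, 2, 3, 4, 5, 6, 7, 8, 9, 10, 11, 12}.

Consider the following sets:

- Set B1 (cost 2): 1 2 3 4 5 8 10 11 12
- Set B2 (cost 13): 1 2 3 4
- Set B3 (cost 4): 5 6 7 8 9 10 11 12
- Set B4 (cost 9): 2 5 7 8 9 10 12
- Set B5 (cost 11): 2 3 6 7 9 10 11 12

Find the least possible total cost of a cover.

B1, B3 together cover every element (B1 ∪ B3 = {1, 2, 3, 4, 5, 6, 7, 8, 9, 10, 11, 12}); total cost 2 + 4 = 6.
No covering selection has total cost below 6.

6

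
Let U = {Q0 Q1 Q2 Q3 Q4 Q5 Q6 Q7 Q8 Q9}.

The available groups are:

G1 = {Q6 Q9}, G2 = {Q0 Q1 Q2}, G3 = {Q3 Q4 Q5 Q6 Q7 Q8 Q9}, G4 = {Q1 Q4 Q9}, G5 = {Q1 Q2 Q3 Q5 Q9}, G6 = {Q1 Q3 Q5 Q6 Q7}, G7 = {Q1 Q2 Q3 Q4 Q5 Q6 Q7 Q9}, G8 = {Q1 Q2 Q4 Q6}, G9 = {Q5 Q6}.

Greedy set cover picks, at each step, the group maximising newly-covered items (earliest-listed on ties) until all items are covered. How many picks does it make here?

Greedy: pick G7 (covers 8 new) → pick G2 (covers 1 new) → pick G3 (covers 1 new). Total picks: 3.
(The true minimum cover uses only 2 groups, so greedy is not optimal here.)

3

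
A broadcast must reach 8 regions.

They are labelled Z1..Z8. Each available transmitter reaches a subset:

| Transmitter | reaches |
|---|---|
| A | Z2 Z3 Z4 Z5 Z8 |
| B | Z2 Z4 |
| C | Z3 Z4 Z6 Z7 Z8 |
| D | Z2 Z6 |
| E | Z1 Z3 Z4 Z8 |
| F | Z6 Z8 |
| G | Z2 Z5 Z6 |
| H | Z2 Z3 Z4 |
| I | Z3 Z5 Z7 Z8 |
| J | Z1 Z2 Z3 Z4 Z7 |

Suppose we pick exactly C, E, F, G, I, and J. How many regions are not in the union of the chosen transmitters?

Union of C, E, F, G, I, J = {Z1, Z2, Z3, Z4, Z5, Z6, Z7, Z8} — that's every region, so 0 are uncovered.

0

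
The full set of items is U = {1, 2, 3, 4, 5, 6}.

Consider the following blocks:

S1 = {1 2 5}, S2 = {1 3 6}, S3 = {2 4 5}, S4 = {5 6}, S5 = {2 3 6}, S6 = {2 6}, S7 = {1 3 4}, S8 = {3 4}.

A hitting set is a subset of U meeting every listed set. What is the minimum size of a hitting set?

H = {2, 4, 6} meets every block (each contains at least one member of H), and |H| = 3.
No choice of 2 items meets every block, so 3 is the minimum.

3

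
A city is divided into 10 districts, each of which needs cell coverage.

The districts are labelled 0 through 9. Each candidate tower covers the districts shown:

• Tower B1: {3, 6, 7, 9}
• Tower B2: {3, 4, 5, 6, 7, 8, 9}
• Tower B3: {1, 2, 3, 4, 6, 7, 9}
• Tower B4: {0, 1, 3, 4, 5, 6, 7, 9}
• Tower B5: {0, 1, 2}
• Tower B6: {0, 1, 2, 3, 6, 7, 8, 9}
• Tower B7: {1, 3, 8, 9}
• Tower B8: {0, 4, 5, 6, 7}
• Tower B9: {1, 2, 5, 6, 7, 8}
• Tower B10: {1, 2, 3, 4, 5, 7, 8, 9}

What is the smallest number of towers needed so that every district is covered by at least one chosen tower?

2

Take {B4, B6}. Their union is {0, 1, 2, 3, 4, 5, 6, 7, 8, 9}, which is all 10 districts.
No single tower has all 10 districts (the largest, B4, has 8), so 2 is optimal.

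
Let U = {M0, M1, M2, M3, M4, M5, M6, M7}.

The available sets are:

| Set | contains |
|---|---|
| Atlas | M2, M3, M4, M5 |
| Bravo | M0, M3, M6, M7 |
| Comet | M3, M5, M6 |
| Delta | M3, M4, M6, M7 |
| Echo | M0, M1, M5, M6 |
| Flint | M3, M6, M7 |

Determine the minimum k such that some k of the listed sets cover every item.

Take {Atlas, Bravo, Echo}. Their union is {M0, M1, M2, M3, M4, M5, M6, M7}, which is all 8 items.
Only Echo contains M1, so Echo is forced; the remaining 4 items need at least 2 more sets (each remaining set adds at most 3) — so at least 3 sets are needed, and 3 is optimal.

3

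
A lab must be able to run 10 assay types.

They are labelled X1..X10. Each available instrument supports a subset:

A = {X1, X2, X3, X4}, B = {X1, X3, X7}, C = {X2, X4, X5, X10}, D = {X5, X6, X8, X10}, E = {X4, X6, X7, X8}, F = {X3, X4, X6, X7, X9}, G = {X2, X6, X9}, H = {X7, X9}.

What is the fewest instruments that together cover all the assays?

3

A and D and H together: A ∪ D ∪ H = {X1, X2, X3, X4, X5, X6, X7, X8, X9, X10} — every assay is covered.
No 2 of the 8 instruments cover everything (all 28 combinations miss at least one assay), so 3 is optimal.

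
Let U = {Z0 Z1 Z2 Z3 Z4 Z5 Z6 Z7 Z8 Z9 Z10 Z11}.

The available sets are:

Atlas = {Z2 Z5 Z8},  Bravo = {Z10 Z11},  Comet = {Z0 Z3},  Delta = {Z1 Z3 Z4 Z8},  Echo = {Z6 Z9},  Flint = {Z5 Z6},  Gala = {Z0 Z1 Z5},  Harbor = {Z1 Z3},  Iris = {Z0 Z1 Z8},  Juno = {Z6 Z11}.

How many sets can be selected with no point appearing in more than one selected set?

4

Atlas, Bravo, Comet, Echo are pairwise disjoint (Atlas={Z2,Z5,Z8}; Bravo={Z10,Z11}; Comet={Z0,Z3}; Echo={Z6,Z9}).
Every remaining set overlaps one of these, and no 5 of the listed sets are pairwise disjoint, so 4 is the maximum.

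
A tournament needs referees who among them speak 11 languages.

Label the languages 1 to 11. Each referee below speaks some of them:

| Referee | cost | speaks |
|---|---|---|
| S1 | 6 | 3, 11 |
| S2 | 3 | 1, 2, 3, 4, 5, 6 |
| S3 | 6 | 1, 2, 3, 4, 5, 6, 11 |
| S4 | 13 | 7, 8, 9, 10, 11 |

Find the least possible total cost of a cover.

S2, S4 together cover every language (S2 ∪ S4 = {1, 2, 3, 4, 5, 6, 7, 8, 9, 10, 11}); total cost 3 + 13 = 16.
No covering selection has total cost below 16.

16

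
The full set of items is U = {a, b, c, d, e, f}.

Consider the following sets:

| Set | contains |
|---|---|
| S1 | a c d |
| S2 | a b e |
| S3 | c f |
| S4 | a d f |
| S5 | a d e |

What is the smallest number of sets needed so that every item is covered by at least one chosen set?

S2, S3, and S5 cover everything between them: the union {a, b, c, d, e, f} is all of U.
Only S2 contains b, so S2 is forced; the remaining 3 items need at least 2 more sets (each remaining set adds at most 2) — so at least 3 sets are needed, and 3 is optimal.

3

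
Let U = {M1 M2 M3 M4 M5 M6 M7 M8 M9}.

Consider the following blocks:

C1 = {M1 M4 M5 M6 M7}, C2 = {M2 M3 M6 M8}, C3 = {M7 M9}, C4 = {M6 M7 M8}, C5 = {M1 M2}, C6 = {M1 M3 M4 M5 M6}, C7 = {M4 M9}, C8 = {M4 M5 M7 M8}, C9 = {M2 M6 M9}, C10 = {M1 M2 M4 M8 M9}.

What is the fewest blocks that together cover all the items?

3

Take {C1, C2, C10}. Their union is {M1, M2, M3, M4, M5, M6, M7, M8, M9}, which is all 9 items.
No 2 of the 10 blocks cover everything (all 45 combinations miss at least one item), so 3 is optimal.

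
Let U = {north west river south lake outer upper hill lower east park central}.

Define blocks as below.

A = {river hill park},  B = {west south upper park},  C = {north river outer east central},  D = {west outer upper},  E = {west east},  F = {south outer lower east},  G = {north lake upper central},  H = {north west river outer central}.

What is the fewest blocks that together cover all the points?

A, F, G, and H cover everything between them: the union {north, west, river, south, lake, outer, upper, hill, lower, east, park, central} is all of U.
Only A contains hill, so A is forced; the remaining 9 points need at least 3 more blocks (each remaining block adds at most 4) — so at least 4 blocks are needed, and 4 is optimal.

4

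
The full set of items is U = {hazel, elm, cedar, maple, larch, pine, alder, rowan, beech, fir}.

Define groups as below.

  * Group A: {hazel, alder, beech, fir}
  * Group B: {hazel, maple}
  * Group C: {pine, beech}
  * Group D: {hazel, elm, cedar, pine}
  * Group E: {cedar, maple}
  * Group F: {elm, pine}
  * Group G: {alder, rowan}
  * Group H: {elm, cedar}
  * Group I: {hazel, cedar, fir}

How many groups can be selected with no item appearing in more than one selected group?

B, C, G, H are pairwise disjoint (B={hazel,maple}; C={pine,beech}; G={alder,rowan}; H={elm,cedar}).
Every remaining group overlaps one of these, and no 5 of the listed groups are pairwise disjoint, so 4 is the maximum.

4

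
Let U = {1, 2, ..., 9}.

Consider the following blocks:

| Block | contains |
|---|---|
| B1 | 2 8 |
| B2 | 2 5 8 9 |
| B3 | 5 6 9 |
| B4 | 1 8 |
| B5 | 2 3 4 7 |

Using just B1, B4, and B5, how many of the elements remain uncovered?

Union of B1, B4, B5 = {1, 2, 3, 4, 7, 8}.
Not covered: 5, 6, 9 — 3 elements.

3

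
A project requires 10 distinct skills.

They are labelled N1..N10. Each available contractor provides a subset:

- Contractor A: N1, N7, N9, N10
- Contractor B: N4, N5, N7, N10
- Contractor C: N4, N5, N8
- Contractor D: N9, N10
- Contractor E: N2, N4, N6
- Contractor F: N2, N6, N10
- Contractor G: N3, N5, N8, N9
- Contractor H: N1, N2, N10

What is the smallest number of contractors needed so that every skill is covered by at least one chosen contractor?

A and E and G together: A ∪ E ∪ G = {N1, N2, N3, N4, N5, N6, N7, N8, N9, N10} — every skill is covered.
Each contractor has at most 4 skills, and 2·4 = 8 < 10 — so at least 3 contractors are needed, and 3 is optimal.

3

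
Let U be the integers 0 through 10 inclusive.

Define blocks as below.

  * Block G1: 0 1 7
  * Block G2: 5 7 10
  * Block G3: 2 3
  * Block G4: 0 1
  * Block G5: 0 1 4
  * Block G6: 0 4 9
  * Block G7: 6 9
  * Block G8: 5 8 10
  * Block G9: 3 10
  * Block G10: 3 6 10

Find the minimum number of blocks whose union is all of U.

5

G2, G3, G5, G7, and G8 cover everything between them: the union {0, 1, 2, 3, 4, 5, 6, 7, 8, 9, 10} is all of U.
No 4 of the 10 blocks cover everything (all 210 combinations miss at least one item), so 5 is optimal.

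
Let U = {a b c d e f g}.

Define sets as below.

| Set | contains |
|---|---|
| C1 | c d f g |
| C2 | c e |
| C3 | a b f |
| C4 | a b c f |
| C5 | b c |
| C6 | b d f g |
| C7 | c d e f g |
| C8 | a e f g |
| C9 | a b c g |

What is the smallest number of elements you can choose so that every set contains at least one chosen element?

H = {c, f} meets every set (each contains at least one member of H), and |H| = 2.
The sets C2, C3 are pairwise disjoint, so any hitting set needs a separate element for each — at least 2. Hence 2 is optimal.

2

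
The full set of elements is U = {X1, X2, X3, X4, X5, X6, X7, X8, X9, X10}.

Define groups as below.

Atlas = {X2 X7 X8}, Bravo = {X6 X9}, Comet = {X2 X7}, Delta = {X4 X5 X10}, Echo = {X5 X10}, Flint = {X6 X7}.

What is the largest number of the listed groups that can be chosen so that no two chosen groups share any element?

Bravo, Comet, Delta are pairwise disjoint (Bravo={X6,X9}; Comet={X2,X7}; Delta={X4,X5,X10}).
Every remaining group overlaps one of these, and no 4 of the listed groups are pairwise disjoint, so 3 is the maximum.

3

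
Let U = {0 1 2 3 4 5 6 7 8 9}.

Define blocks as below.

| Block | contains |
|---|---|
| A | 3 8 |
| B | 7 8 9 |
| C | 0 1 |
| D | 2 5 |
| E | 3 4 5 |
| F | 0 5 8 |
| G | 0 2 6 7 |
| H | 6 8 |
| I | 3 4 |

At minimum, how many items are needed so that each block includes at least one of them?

4

The 4 items {1, 2, 3, 8} hit every block.
The blocks B, C, D, I are pairwise disjoint, so any hitting set needs a separate item for each — at least 4. Hence 4 is optimal.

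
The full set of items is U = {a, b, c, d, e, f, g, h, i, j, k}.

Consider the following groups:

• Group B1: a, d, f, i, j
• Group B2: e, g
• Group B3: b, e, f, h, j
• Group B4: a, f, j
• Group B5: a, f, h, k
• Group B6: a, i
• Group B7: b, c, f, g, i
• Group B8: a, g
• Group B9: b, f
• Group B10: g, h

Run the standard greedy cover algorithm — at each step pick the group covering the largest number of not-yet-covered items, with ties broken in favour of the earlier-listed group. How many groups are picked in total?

Greedy: pick B1 (covers 5 new) → pick B3 (covers 3 new) → pick B7 (covers 2 new) → pick B5 (covers 1 new). Total picks: 4.

4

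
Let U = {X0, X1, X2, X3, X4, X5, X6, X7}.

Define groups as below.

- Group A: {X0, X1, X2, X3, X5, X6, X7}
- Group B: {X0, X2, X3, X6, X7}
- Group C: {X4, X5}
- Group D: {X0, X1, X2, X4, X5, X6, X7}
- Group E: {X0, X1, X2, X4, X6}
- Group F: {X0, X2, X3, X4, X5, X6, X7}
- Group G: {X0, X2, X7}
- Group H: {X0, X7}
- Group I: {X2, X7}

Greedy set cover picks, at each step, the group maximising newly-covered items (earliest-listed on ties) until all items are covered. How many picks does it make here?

2

Greedy: pick A (covers 7 new) → pick C (covers 1 new). Total picks: 2.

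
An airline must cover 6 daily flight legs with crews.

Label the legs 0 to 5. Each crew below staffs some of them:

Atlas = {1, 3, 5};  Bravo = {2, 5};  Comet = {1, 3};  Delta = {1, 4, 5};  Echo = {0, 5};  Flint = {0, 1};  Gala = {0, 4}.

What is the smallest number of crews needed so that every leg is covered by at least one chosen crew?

3

Take {Atlas, Bravo, Gala}. Their union is {0, 1, 2, 3, 4, 5}, which is all 6 legs.
Only Bravo contains 2, so Bravo is forced; the remaining 4 legs need at least 2 more crews (each remaining crew adds at most 2) — so at least 3 crews are needed, and 3 is optimal.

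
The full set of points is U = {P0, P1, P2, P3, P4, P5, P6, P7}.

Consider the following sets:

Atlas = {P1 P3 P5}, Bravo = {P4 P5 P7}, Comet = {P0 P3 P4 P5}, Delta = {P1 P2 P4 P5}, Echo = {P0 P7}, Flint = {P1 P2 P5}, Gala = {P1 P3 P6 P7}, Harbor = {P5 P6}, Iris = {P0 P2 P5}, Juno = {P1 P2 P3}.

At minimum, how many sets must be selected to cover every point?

Take {Delta, Echo, Gala}. Their union is {P0, P1, P2, P3, P4, P5, P6, P7}, which is all 8 points.
No 2 of the 10 sets cover everything (all 45 combinations miss at least one point), so 3 is optimal.

3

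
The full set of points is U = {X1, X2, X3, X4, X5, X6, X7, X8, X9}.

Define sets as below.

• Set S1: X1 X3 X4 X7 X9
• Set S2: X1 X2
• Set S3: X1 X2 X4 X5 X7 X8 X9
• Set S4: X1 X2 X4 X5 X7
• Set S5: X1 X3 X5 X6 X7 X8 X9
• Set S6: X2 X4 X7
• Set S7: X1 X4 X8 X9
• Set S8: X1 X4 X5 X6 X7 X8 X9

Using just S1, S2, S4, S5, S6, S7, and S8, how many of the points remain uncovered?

Union of S1, S2, S4, S5, S6, S7, S8 = {X1, X2, X3, X4, X5, X6, X7, X8, X9} — that's every point, so 0 are uncovered.

0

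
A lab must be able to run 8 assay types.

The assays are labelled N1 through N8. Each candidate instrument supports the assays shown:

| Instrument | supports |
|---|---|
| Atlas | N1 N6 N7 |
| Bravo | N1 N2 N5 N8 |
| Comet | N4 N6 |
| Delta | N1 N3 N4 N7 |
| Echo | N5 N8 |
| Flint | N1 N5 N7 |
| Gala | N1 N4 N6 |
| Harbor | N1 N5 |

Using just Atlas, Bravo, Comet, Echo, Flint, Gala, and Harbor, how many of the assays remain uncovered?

1

Union of Atlas, Bravo, Comet, Echo, Flint, Gala, Harbor = {N1, N2, N4, N5, N6, N7, N8}.
Not covered: N3 — 1 assay.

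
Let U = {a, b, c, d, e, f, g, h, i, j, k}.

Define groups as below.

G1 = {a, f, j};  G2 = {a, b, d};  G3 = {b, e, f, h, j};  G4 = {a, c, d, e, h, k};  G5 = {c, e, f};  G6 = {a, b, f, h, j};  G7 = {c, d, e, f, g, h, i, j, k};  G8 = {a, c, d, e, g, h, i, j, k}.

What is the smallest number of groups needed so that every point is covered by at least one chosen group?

2

G2 and G7 together: G2 ∪ G7 = {a, b, c, d, e, f, g, h, i, j, k} — every point is covered.
No single group has all 11 points (the largest, G7, has 9), so 2 is optimal.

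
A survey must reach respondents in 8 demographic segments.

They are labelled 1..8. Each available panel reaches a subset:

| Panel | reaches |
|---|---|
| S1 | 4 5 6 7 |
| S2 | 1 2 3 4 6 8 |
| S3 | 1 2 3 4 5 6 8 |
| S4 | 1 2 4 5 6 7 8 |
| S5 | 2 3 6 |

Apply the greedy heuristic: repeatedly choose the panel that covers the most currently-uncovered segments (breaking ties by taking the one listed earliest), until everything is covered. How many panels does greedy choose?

Greedy: pick S3 (covers 7 new) → pick S1 (covers 1 new). Total picks: 2.

2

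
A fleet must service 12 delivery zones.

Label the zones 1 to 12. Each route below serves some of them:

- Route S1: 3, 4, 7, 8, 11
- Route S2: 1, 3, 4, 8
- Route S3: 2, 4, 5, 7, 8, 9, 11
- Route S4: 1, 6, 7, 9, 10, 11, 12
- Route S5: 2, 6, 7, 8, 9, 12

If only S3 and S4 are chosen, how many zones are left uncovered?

Union of S3, S4 = {1, 2, 4, 5, 6, 7, 8, 9, 10, 11, 12}.
Not covered: 3 — 1 zone.

1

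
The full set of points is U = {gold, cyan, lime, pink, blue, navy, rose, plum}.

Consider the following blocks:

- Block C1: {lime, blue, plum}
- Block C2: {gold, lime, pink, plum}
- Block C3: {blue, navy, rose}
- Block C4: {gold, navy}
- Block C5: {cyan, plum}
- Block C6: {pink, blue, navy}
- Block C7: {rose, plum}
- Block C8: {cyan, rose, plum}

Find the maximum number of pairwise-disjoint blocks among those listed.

C1, C4 are pairwise disjoint (C1={lime,blue,plum}; C4={gold,navy}).
Every remaining block overlaps one of these, and no 3 of the listed blocks are pairwise disjoint, so 2 is the maximum.

2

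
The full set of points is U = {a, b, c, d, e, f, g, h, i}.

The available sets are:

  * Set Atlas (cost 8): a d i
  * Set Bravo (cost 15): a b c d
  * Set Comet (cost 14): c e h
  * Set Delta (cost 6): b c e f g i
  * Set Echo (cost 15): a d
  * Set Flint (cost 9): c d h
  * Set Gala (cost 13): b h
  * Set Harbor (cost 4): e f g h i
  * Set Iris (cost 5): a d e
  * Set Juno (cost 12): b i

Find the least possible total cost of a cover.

Delta, Harbor, Iris together cover every point (Delta ∪ Harbor ∪ Iris = {a, b, c, d, e, f, g, h, i}); total cost 6 + 4 + 5 = 15.
No covering selection has total cost below 15.

15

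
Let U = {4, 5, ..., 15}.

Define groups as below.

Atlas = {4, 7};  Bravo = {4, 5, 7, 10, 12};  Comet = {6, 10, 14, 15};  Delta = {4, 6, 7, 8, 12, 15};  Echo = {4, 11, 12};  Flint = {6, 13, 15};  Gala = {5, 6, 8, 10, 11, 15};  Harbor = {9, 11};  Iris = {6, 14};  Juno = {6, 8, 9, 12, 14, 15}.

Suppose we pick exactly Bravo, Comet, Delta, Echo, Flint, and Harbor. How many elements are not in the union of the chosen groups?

Union of Bravo, Comet, Delta, Echo, Flint, Harbor = {4, 5, 6, 7, 8, 9, 10, 11, 12, 13, 14, 15} — that's every element, so 0 are uncovered.

0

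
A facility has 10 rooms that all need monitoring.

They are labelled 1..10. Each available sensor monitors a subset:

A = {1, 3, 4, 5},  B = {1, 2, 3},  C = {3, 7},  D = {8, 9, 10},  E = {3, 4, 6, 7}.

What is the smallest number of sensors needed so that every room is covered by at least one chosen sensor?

A and B and D and E together: A ∪ B ∪ D ∪ E = {1, 2, 3, 4, 5, 6, 7, 8, 9, 10} — every room is covered.
Only B contains 2, so B is forced; the remaining 7 rooms need at least 3 more sensors (each remaining sensor adds at most 3) — so at least 4 sensors are needed, and 4 is optimal.

4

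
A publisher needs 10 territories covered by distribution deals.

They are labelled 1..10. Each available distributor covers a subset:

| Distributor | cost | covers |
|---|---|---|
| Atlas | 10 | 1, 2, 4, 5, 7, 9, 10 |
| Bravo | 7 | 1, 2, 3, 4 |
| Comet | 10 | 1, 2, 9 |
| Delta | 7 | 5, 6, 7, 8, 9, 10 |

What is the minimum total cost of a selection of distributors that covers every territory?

Bravo, Delta together cover every territory (Bravo ∪ Delta = {1, 2, 3, 4, 5, 6, 7, 8, 9, 10}); total cost 7 + 7 = 14.
No covering selection has total cost below 14.

14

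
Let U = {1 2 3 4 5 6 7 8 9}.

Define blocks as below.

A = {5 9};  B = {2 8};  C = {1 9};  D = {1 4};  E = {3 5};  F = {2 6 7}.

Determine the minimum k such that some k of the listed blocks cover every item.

A, B, D, E, and F cover everything between them: the union {1, 2, 3, 4, 5, 6, 7, 8, 9} is all of U.
Only B contains 8, so B is forced; the remaining 7 items need at least 4 more blocks (each remaining block adds at most 2) — so at least 5 blocks are needed, and 5 is optimal.

5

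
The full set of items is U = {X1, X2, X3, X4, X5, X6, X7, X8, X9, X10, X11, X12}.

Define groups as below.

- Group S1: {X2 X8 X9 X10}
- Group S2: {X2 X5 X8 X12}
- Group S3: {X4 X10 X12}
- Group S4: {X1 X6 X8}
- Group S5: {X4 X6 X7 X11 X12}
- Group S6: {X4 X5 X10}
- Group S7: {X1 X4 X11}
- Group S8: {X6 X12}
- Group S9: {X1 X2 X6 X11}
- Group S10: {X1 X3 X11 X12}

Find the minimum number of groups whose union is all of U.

S1, S2, S5, and S10 cover everything between them: the union {X1, X2, X3, X4, X5, X6, X7, X8, X9, X10, X11, X12} is all of U.
No 3 of the 10 groups cover everything (all 120 combinations miss at least one item), so 4 is optimal.

4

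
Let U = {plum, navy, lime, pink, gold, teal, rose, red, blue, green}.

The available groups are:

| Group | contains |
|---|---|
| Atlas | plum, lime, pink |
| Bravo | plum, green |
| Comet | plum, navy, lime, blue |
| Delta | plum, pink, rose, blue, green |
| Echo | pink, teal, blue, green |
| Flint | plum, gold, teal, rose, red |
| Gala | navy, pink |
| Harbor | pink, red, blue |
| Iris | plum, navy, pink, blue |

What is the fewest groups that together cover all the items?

Comet and Echo and Flint together: Comet ∪ Echo ∪ Flint = {plum, navy, lime, pink, gold, teal, rose, red, blue, green} — every item is covered.
Only Flint contains gold, so Flint is forced; the remaining 5 items need at least 2 more groups (each remaining group adds at most 3) — so at least 3 groups are needed, and 3 is optimal.

3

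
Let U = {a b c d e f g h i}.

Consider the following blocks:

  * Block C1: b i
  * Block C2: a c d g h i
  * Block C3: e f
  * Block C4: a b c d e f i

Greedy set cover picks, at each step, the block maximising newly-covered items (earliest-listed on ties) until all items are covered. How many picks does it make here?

Greedy: pick C4 (covers 7 new) → pick C2 (covers 2 new). Total picks: 2.

2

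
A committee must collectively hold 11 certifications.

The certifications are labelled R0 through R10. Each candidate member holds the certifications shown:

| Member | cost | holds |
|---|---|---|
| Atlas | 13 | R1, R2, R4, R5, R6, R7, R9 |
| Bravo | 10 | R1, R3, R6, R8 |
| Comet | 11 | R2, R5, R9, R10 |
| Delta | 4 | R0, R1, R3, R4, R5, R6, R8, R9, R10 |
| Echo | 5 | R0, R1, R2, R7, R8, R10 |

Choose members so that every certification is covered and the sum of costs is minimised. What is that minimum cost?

Delta, Echo together cover every certification (Delta ∪ Echo = {R0, R1, R2, R3, R4, R5, R6, R7, R8, R9, R10}); total cost 4 + 5 = 9.
No covering selection has total cost below 9.

9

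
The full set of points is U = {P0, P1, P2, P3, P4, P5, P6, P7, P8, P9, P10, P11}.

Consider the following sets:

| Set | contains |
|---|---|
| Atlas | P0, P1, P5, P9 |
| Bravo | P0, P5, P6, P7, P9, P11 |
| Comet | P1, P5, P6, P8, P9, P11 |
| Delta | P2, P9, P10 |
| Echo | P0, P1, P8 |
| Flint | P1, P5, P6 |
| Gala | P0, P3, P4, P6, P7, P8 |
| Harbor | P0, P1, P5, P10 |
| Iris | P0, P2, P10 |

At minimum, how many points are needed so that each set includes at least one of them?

Take H = {P0, P6, P9}. Each listed set contains at least one of these, so H is a hitting set of size 3.
No choice of 2 points meets every set, so 3 is the minimum.

3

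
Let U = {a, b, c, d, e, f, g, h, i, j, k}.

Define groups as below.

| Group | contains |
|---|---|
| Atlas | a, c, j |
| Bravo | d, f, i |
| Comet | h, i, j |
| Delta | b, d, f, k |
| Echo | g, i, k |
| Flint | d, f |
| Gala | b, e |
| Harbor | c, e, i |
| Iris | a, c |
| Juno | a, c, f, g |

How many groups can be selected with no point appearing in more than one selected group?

Echo, Flint, Gala, Iris are pairwise disjoint (Echo={g,i,k}; Flint={d,f}; Gala={b,e}; Iris={a,c}).
Every remaining group overlaps one of these, and no 5 of the listed groups are pairwise disjoint, so 4 is the maximum.

4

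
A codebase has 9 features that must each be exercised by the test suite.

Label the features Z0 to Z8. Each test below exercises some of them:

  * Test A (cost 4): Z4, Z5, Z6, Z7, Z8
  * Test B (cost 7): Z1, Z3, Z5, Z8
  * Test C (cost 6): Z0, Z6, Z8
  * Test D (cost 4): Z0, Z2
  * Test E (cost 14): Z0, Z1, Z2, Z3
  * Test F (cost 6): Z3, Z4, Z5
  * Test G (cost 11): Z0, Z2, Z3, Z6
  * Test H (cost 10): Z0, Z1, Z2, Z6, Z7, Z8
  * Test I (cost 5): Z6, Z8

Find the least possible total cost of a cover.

A, B, D together cover every feature (A ∪ B ∪ D = {Z0, Z1, Z2, Z3, Z4, Z5, Z6, Z7, Z8}); total cost 4 + 7 + 4 = 15.
No covering selection has total cost below 15.

15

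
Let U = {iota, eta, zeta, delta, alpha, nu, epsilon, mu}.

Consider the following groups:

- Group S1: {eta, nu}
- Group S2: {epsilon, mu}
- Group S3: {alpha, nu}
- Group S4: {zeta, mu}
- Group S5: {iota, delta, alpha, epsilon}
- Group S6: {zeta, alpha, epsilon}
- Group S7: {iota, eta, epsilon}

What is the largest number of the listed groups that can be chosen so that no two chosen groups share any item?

3

S3, S4, S7 are pairwise disjoint (S3={alpha,nu}; S4={zeta,mu}; S7={iota,eta,epsilon}).
Every remaining group overlaps one of these, and no 4 of the listed groups are pairwise disjoint, so 3 is the maximum.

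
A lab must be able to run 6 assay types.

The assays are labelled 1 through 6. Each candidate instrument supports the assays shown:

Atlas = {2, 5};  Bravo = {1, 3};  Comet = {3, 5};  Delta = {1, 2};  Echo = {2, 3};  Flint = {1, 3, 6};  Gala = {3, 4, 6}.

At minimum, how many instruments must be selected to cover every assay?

Take {Atlas, Bravo, Gala}. Their union is {1, 2, 3, 4, 5, 6}, which is all 6 assays.
Only Gala contains 4, so Gala is forced; the remaining 3 assays need at least 2 more instruments (each remaining instrument adds at most 2) — so at least 3 instruments are needed, and 3 is optimal.

3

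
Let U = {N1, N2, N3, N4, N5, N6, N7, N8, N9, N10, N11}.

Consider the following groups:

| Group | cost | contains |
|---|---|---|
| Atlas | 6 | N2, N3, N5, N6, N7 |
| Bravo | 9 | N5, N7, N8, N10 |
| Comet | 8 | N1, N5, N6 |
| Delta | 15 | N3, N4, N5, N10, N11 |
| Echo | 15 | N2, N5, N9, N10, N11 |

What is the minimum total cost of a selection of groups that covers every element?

47

Bravo, Comet, Delta, Echo together cover every element (Bravo ∪ Comet ∪ Delta ∪ Echo = {N1, N2, N3, N4, N5, N6, N7, N8, N9, N10, N11}); total cost 9 + 8 + 15 + 15 = 47.
The greedy pick Atlas, Bravo, Delta, Comet, Echo costs 53; no covering selection beats 47.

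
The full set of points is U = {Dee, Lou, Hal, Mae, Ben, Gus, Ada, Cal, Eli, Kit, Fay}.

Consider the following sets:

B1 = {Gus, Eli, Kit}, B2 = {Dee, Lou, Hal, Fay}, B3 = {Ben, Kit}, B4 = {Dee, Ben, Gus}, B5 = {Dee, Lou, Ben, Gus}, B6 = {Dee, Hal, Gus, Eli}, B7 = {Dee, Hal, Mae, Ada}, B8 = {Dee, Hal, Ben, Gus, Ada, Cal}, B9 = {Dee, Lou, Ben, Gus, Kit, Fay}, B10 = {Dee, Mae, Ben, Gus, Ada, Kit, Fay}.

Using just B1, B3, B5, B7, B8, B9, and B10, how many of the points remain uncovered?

Union of B1, B3, B5, B7, B8, B9, B10 = {Dee, Lou, Hal, Mae, Ben, Gus, Ada, Cal, Eli, Kit, Fay} — that's every point, so 0 are uncovered.

0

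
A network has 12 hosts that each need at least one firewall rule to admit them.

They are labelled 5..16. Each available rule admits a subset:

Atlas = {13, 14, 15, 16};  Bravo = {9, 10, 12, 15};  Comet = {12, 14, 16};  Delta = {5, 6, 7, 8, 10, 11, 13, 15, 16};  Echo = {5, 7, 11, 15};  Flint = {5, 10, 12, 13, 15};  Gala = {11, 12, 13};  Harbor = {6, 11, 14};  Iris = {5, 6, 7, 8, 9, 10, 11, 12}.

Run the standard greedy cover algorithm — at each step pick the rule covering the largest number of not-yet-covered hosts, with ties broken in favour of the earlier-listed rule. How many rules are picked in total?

3

Greedy: pick Delta (covers 9 new) → pick Bravo (covers 2 new) → pick Atlas (covers 1 new). Total picks: 3.
(The true minimum cover uses only 2 rules, so greedy is not optimal here.)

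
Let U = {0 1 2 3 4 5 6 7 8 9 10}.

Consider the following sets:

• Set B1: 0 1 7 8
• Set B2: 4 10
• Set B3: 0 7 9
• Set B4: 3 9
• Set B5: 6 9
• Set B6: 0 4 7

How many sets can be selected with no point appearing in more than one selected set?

B1, B2, B5 are pairwise disjoint (B1={0,1,7,8}; B2={4,10}; B5={6,9}).
Every remaining set overlaps one of these, and no 4 of the listed sets are pairwise disjoint, so 3 is the maximum.

3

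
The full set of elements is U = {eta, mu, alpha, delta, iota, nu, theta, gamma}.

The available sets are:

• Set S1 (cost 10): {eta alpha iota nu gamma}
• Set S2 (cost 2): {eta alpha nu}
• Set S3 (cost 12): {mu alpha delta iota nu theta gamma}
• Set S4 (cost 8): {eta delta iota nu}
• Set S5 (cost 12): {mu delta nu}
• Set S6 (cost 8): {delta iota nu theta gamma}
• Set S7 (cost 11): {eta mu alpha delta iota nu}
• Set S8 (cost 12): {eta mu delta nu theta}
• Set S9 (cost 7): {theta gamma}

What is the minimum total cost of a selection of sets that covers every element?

S2, S3 together cover every element (S2 ∪ S3 = {eta, mu, alpha, delta, iota, nu, theta, gamma}); total cost 2 + 12 = 14.
The greedy pick S2, S6, S7 costs 21; no covering selection beats 14.

14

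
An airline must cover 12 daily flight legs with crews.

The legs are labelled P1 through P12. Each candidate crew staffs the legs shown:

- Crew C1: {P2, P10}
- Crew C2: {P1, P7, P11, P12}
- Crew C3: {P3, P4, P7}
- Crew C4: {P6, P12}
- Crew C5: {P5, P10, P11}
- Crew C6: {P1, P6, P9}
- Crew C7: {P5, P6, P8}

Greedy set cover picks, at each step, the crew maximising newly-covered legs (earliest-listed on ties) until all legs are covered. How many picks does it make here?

5

Greedy: pick C2 (covers 4 new) → pick C7 (covers 3 new) → pick C1 (covers 2 new) → pick C3 (covers 2 new) → pick C6 (covers 1 new). Total picks: 5.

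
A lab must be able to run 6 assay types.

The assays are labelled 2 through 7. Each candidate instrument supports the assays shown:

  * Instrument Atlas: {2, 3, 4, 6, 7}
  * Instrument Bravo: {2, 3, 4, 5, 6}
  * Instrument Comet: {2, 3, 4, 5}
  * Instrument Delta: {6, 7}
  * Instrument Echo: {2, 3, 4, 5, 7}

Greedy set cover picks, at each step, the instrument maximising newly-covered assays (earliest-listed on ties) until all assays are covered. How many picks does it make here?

Greedy: pick Atlas (covers 5 new) → pick Bravo (covers 1 new). Total picks: 2.

2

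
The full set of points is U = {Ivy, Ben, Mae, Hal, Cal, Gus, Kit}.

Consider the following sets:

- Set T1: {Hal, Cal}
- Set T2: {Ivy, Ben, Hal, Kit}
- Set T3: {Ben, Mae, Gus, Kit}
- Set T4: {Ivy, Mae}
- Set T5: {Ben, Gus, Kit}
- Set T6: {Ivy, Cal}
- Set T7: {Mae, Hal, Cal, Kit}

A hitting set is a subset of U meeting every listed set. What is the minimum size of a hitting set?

The 3 points {Ben, Mae, Cal} hit every set.
The sets T1, T4, T5 are pairwise disjoint, so any hitting set needs a separate point for each — at least 3. Hence 3 is optimal.

3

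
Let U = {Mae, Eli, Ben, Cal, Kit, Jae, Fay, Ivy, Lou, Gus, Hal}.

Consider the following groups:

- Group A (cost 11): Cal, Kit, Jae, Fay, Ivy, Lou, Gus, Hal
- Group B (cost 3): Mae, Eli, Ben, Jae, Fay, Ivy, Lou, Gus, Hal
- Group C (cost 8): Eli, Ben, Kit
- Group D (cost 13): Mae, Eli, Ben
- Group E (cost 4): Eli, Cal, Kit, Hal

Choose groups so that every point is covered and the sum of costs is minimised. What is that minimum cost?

B, E together cover every point (B ∪ E = {Mae, Eli, Ben, Cal, Kit, Jae, Fay, Ivy, Lou, Gus, Hal}); total cost 3 + 4 = 7.
No covering selection has total cost below 7.

7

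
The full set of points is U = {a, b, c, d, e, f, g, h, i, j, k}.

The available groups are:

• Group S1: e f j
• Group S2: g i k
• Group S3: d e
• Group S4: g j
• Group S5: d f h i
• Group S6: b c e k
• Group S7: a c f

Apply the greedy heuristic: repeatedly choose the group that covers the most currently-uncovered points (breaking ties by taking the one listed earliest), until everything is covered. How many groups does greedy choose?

4

Greedy: pick S5 (covers 4 new) → pick S6 (covers 4 new) → pick S4 (covers 2 new) → pick S7 (covers 1 new). Total picks: 4.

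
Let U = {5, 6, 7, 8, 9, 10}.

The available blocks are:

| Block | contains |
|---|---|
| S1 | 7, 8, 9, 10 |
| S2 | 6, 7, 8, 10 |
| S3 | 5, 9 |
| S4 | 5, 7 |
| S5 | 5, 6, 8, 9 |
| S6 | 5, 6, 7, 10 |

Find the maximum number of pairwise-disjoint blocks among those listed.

S2, S3 are pairwise disjoint (S2={6,7,8,10}; S3={5,9}).
Every remaining block overlaps one of these, and no 3 of the listed blocks are pairwise disjoint, so 2 is the maximum.

2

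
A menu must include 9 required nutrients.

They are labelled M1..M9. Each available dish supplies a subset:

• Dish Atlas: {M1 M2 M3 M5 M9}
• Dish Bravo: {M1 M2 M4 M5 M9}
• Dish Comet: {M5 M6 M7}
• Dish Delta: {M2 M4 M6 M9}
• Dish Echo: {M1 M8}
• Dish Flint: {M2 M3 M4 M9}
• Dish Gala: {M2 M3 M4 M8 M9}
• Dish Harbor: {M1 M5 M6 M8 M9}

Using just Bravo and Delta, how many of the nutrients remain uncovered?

Union of Bravo, Delta = {M1, M2, M4, M5, M6, M9}.
Not covered: M3, M7, M8 — 3 nutrients.

3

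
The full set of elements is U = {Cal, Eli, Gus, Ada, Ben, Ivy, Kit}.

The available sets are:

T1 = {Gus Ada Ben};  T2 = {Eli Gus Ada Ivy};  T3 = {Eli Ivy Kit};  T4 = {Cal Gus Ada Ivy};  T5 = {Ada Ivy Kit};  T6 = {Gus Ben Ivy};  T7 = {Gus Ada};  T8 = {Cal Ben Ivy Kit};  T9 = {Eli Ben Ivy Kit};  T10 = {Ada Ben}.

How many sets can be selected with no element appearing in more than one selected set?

2

T7, T8 are pairwise disjoint (T7={Gus,Ada}; T8={Cal,Ben,Ivy,Kit}).
Every remaining set overlaps one of these, and no 3 of the listed sets are pairwise disjoint, so 2 is the maximum.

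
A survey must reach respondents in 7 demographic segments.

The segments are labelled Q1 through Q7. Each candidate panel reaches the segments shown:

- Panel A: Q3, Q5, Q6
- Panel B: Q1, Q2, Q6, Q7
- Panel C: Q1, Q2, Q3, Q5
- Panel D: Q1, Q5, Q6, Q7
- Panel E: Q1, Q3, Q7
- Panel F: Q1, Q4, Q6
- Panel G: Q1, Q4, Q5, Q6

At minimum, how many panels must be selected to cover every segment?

3

A and B and G together: A ∪ B ∪ G = {Q1, Q2, Q3, Q4, Q5, Q6, Q7} — every segment is covered.
No 2 of the 7 panels cover everything (all 21 combinations miss at least one segment), so 3 is optimal.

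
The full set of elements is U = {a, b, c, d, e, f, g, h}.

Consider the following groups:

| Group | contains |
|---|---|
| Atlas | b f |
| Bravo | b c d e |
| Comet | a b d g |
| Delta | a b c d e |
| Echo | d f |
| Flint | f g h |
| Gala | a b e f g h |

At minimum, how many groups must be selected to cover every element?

2

Bravo and Gala cover everything between them: the union {a, b, c, d, e, f, g, h} is all of U.
No single group has all 8 elements (the largest, Gala, has 6), so 2 is optimal.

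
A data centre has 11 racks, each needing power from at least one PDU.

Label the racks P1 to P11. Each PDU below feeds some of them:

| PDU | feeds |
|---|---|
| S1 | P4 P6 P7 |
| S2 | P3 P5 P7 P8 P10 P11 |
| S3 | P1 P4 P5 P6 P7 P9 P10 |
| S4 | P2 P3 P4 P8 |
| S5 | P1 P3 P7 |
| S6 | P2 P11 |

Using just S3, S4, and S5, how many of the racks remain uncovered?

Union of S3, S4, S5 = {P1, P2, P3, P4, P5, P6, P7, P8, P9, P10}.
Not covered: P11 — 1 rack.

1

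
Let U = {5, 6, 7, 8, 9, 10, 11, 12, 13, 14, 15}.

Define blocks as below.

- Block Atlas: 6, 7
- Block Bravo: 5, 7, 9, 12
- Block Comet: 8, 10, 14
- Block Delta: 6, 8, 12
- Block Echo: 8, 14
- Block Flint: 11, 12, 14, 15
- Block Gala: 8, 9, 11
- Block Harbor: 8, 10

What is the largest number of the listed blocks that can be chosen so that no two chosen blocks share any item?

3

Atlas, Flint, Harbor are pairwise disjoint (Atlas={6,7}; Flint={11,12,14,15}; Harbor={8,10}).
Every remaining block overlaps one of these, and no 4 of the listed blocks are pairwise disjoint, so 3 is the maximum.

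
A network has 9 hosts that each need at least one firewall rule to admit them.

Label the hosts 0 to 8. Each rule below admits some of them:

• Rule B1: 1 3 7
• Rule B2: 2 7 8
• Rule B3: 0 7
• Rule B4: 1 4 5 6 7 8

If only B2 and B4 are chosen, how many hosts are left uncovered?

2

Union of B2, B4 = {1, 2, 4, 5, 6, 7, 8}.
Not covered: 0, 3 — 2 hosts.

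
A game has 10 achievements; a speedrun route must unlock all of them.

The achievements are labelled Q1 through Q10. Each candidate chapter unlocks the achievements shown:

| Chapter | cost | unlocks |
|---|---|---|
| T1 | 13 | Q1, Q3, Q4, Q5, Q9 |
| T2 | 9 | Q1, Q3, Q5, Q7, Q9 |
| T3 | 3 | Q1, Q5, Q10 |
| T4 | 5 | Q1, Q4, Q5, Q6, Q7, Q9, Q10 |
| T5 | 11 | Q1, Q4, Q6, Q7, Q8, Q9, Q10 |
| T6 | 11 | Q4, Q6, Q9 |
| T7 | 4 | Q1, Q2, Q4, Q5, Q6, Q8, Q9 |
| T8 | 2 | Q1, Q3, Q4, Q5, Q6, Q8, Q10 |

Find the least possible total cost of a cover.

11

T4, T7, T8 together cover every achievement (T4 ∪ T7 ∪ T8 = {Q1, Q2, Q3, Q4, Q5, Q6, Q7, Q8, Q9, Q10}); total cost 5 + 4 + 2 = 11.
No covering selection has total cost below 11.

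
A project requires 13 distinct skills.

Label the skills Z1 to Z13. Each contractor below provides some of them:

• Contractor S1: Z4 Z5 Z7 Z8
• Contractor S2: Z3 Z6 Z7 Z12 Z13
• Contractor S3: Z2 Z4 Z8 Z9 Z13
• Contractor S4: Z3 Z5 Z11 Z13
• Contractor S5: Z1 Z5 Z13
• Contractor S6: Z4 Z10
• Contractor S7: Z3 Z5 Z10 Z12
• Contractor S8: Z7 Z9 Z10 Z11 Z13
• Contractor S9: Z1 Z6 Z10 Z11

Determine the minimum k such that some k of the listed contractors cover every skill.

4

S1 and S3 and S7 and S9 together: S1 ∪ S3 ∪ S7 ∪ S9 = {Z1, Z2, Z3, Z4, Z5, Z6, Z7, Z8, Z9, Z10, Z11, Z12, Z13} — every skill is covered.
No 3 of the 9 contractors cover everything (all 84 combinations miss at least one skill), so 4 is optimal.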